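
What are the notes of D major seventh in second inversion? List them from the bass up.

A, C#, D, F#

The chord tones are D–F#–A–C#. With the fifth (A) lowest for second inversion: A, C#, D, F#.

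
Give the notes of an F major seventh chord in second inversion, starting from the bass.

F major seventh is F–A–C–E. Second inversion puts the fifth (C) in the bass, with the remaining tones above: C, E, F, A.

C, E, F, A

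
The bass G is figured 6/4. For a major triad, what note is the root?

The figures 6/4 mean the fifth of the chord is in the bass. If G is the fifth of a major triad, the root is C (chord tones C–E–G).

C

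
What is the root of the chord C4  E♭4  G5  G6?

C, Eb, G are the tones of a C minor triad (C–Eb–G), making C the root.

C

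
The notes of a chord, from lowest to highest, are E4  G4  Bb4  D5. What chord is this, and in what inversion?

E half-diminished seventh, root position

The pitch classes E, G, Bb, D arrange in thirds as E–G–Bb–D: an E half-diminished seventh chord.
E is the root of E half-diminished seventh; root in the bass means root position (figured bass 7).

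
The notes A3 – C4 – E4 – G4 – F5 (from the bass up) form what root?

Reordering A, C, E, G, F into stacked thirds gives F–A–C–E–G; the bottom of that stack, F, is the root.

F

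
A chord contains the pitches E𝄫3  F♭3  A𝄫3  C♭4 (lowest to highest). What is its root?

Ebb, Fb, Abb, Cb are the tones of an Fb minor seventh chord (Fb–Abb–Cb–Ebb), making Fb the root.

Fb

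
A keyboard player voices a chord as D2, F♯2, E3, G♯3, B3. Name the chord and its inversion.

The distinct note names are D, F#, E, G#, B. Stacked in thirds they read E–G#–B–D–F#, which is a dominant ninth chord on E.
The lowest note is D, the seventh of the chord, so this is third inversion.

E dominant ninth, third inversion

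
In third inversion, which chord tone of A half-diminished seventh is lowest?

G

A half-diminished seventh is A–C–Eb–G. Third inversion places the seventh in the bass: G.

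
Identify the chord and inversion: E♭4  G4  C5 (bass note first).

C minor, first inversion

The distinct note names are Eb, G, C. Stacked in thirds they read C–Eb–G, which is a minor triad on C.
With the third (Eb) in the bass, the chord is in first inversion (figured bass 6).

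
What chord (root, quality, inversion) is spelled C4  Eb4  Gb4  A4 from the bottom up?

The distinct note names are C, Eb, Gb, A. Stacked in thirds they read A–C–Eb–Gb, which is a diminished seventh chord on A.
C is the third of A diminished seventh; third in the bass means first inversion (figured bass 6/5).

A diminished seventh, first inversion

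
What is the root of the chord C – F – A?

F

C, F, A are the tones of an F major triad (F–A–C), making F the root.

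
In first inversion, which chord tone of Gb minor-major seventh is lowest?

Gb minor-major seventh is Gb–Bbb–Db–F. First inversion places the third in the bass: Bbb.

Bbb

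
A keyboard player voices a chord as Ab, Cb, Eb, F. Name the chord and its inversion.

F half-diminished seventh, first inversion

The pitch classes Ab, Cb, Eb, F arrange in thirds as F–Ab–Cb–Eb: an F half-diminished seventh chord.
Ab is the third of F half-diminished seventh; third in the bass means first inversion (figured bass 6/5).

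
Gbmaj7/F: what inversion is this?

third inversion

Gbmaj7/F means Gb major seventh with F in the bass. F is the seventh of Gb major seventh (Gb–Bb–Db–F), so this is third inversion.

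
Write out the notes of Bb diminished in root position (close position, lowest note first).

Bb diminished is Bb–Db–Fb. Root position puts the root (Bb) in the bass, with the remaining tones above: Bb, Db, Fb.

Bb, Db, Fb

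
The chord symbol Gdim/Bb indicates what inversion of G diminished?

first inversion

Gdim/Bb means G diminished with Bb in the bass. Bb is the third of G diminished (G–Bb–Db), so this is first inversion.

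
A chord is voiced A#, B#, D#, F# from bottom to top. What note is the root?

A#, B#, D#, F# are the tones of a B# half-diminished seventh chord (B#–D#–F#–A#), making B# the root.

B#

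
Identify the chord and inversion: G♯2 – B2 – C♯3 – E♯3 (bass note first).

C# dominant seventh, second inversion

Reducing to letter names: G#, B, C#, E#. These stack in thirds as C#–E#–G#–B — a C# dominant seventh chord.
The lowest note is G#, the fifth of the chord, so this is second inversion (figured bass 4/3).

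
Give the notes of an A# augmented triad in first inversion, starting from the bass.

A# augmented is A#–C##–E##. First inversion puts the third (C##) in the bass, with the remaining tones above: C##, E##, A#.

C##, E##, A#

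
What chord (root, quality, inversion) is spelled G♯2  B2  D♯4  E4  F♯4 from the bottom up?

E major ninth, first inversion

The distinct note names are G#, B, D#, E, F#. Stacked in thirds they read E–G#–B–D#–F#, which is a major ninth chord on E.
With the third (G#) in the bass, the chord is in first inversion.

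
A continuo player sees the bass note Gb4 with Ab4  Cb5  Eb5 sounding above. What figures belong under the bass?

4/2

The notes Gb, Ab, Cb, Eb stack in thirds as Ab–Cb–Eb–Gb — an Ab minor seventh chord. The bass Gb is the seventh, so this is third inversion: figured 4/2.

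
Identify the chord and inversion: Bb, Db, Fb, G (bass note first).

G diminished seventh, first inversion

The distinct note names are Bb, Db, Fb, G. Stacked in thirds they read G–Bb–Db–Fb, which is a diminished seventh chord on G.
With the third (Bb) in the bass, the chord is in first inversion (figured bass 6/5).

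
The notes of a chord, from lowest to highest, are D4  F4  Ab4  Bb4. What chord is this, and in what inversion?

The distinct note names are D, F, Ab, Bb. Stacked in thirds they read Bb–D–F–Ab, which is a dominant seventh chord on Bb.
With the third (D) in the bass, the chord is in first inversion (figured bass 6/5).

Bb dominant seventh, first inversion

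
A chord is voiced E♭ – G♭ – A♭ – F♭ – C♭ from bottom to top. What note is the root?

Reordering Eb, Gb, Ab, Fb, Cb into stacked thirds gives Fb–Ab–Cb–Eb–Gb; the bottom of that stack, Fb, is the root.

Fb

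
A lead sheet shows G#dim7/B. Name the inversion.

first inversion

G#dim7/B means G# diminished seventh with B in the bass. B is the third of G# diminished seventh (G#–B–D–F), so this is first inversion.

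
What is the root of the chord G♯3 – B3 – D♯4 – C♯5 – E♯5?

C#

G#, B, D#, C#, E# are the tones of a C# dominant ninth chord (C#–E#–G#–B–D#), making C# the root.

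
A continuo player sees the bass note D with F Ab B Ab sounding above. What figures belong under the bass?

6/5

The notes D, F, Ab, B stack in thirds as B–D–F–Ab — a B diminished seventh chord. The bass D is the third, so this is first inversion: figured 6/5.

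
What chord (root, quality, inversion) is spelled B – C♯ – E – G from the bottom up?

C# half-diminished seventh, third inversion

Reducing to letter names: B, C#, E, G. These stack in thirds as C#–E–G–B — a C# half-diminished seventh chord.
The lowest note is B, the seventh of the chord, so this is third inversion (figured bass 4/2).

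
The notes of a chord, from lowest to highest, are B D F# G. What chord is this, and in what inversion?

The distinct note names are B, D, F#, G. Stacked in thirds they read G–B–D–F#, which is a major seventh chord on G.
With the third (B) in the bass, the chord is in first inversion (figured bass 6/5).

G major seventh, first inversion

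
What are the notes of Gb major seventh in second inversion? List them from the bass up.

Gb major seventh is Gb–Bb–Db–F. Second inversion puts the fifth (Db) in the bass, with the remaining tones above: Db, F, Gb, Bb.

Db, F, Gb, Bb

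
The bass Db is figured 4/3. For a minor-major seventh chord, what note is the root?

Gb

The figures 4/3 mean the fifth of the chord is in the bass. If Db is the fifth of a minor-major seventh chord, the root is Gb (chord tones Gb–Bbb–Db–F).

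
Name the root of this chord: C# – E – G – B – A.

Reordering C#, E, G, B, A into stacked thirds gives A–C#–E–G–B; the bottom of that stack, A, is the root.

A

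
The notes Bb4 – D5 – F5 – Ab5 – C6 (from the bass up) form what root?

Bb

Bb, D, F, Ab, C are the tones of a Bb dominant ninth chord (Bb–D–F–Ab–C), making Bb the root.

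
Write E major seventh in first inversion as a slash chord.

Emaj7/G#

First inversion of E major seventh has the third (G#) in the bass. As a slash chord: Emaj7/G#.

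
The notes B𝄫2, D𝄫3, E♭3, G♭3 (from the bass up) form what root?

Bbb, Dbb, Eb, Gb are the tones of an Eb diminished seventh chord (Eb–Gb–Bbb–Dbb), making Eb the root.

Eb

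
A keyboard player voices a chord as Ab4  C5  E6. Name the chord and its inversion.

Ab augmented, root position

Reducing to letter names: Ab, C, E. These stack in thirds as Ab–C–E — an Ab augmented triad.
The lowest note is Ab, the root of the chord, so this is root position (figured bass 5/3).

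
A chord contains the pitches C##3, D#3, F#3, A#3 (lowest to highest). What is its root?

The distinct letter names are C##, D#, F#, A#. Arranged as a stack of thirds they read D#–F#–A#–C##, so D# is the root (a D# minor-major seventh chord).

D#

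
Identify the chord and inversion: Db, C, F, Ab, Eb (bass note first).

Reducing to letter names: Db, C, F, Ab, Eb. These stack in thirds as Db–F–Ab–C–Eb — a Db major ninth chord.
Db is the root of Db major ninth; root in the bass means root position.

Db major ninth, root position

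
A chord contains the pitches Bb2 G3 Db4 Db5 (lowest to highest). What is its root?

The distinct letter names are Bb, G, Db. Arranged as a stack of thirds they read G–Bb–Db, so G is the root (a G diminished triad).

G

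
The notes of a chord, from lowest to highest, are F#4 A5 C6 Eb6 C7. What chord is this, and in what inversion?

F# diminished seventh, root position

The pitch classes F#, A, C, Eb arrange in thirds as F#–A–C–Eb: an F# diminished seventh chord.
F# is the root of F# diminished seventh; root in the bass means root position (figured bass 7).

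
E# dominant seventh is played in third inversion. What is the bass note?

D#

The seventh of E# dominant seventh (E#–G##–B#–D#) is D#; that is the bass in third inversion.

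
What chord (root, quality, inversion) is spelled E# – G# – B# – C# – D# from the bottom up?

Reducing to letter names: E#, G#, B#, C#, D#. These stack in thirds as C#–E#–G#–B#–D# — a C# major ninth chord.
E# is the third of C# major ninth; third in the bass means first inversion.

C# major ninth, first inversion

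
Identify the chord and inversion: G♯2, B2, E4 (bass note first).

Reducing to letter names: G#, B, E. These stack in thirds as E–G#–B — an E major triad.
With the third (G#) in the bass, the chord is in first inversion (figured bass 6).

E major, first inversion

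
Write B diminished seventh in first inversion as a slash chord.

First inversion of B diminished seventh has the third (D) in the bass. As a slash chord: Bdim7/D.

Bdim7/D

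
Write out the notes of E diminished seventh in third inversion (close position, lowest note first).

Db, E, G, Bb

E diminished seventh is E–G–Bb–Db. Third inversion puts the seventh (Db) in the bass, with the remaining tones above: Db, E, G, Bb.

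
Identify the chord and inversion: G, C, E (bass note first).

C major, second inversion

The pitch classes G, C, E arrange in thirds as C–E–G: a C major triad.
With the fifth (G) in the bass, the chord is in second inversion (figured bass 6/4).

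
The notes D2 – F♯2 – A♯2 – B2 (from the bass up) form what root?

The distinct letter names are D, F#, A#, B. Arranged as a stack of thirds they read B–D–F#–A#, so B is the root (a B minor-major seventh chord).

B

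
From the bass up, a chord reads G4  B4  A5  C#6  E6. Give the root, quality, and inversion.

The pitch classes G, B, A, C#, E arrange in thirds as A–C#–E–G–B: an A dominant ninth chord.
G is the seventh of A dominant ninth; seventh in the bass means third inversion.

A dominant ninth, third inversion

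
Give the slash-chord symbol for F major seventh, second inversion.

Second inversion of F major seventh has the fifth (C) in the bass. As a slash chord: Fmaj7/C.

Fmaj7/C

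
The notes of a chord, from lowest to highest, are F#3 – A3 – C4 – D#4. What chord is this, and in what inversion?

The distinct note names are F#, A, C, D#. Stacked in thirds they read D#–F#–A–C, which is a diminished seventh chord on D#.
With the third (F#) in the bass, the chord is in first inversion (figured bass 6/5).

D# diminished seventh, first inversion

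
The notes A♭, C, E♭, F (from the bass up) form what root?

Reordering Ab, C, Eb, F into stacked thirds gives F–Ab–C–Eb; the bottom of that stack, F, is the root.

F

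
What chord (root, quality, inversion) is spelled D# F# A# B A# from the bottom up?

B major seventh, first inversion

Reducing to letter names: D#, F#, A#, B. These stack in thirds as B–D#–F#–A# — a B major seventh chord.
D# is the third of B major seventh; third in the bass means first inversion (figured bass 6/5).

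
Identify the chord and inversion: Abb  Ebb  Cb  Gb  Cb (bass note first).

Abb major seventh, root position

Reducing to letter names: Abb, Ebb, Cb, Gb. These stack in thirds as Abb–Cb–Ebb–Gb — an Abb major seventh chord.
Abb is the root of Abb major seventh; root in the bass means root position (figured bass 7).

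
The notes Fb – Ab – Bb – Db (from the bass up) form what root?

Bb

The distinct letter names are Fb, Ab, Bb, Db. Arranged as a stack of thirds they read Bb–Db–Fb–Ab, so Bb is the root (a Bb half-diminished seventh chord).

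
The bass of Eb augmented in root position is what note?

The root of Eb augmented (Eb–G–B) is Eb; that is the bass in root position.

Eb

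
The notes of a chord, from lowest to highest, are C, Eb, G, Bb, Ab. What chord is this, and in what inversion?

Ab major ninth, first inversion

The pitch classes C, Eb, G, Bb, Ab arrange in thirds as Ab–C–Eb–G–Bb: an Ab major ninth chord.
With the third (C) in the bass, the chord is in first inversion.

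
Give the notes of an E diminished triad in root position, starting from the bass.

The chord tones are E–G–Bb. With the root (E) lowest for root position: E, G, Bb.

E, G, Bb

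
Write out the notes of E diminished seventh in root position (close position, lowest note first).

E, G, Bb, Db

Spelling E diminished seventh: E–G–Bb–Db. In root position the root is bass, giving E, G, Bb, Db from the bottom.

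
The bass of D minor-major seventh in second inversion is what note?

A

The fifth of D minor-major seventh (D–F–A–C#) is A; that is the bass in second inversion.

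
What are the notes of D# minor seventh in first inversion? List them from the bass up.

The chord tones are D#–F#–A#–C#. With the third (F#) lowest for first inversion: F#, A#, C#, D#.

F#, A#, C#, D#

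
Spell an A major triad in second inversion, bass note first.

A major is A–C#–E. Second inversion puts the fifth (E) in the bass, with the remaining tones above: E, A, C#.

E, A, C#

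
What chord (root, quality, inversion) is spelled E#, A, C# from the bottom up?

A augmented, second inversion

The distinct note names are E#, A, C#. Stacked in thirds they read A–C#–E#, which is an augmented triad on A.
E# is the fifth of A augmented; fifth in the bass means second inversion (figured bass 6/4).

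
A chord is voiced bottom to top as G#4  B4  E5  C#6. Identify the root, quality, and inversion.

C# minor seventh, second inversion

The pitch classes G#, B, E, C# arrange in thirds as C#–E–G#–B: a C# minor seventh chord.
G# is the fifth of C# minor seventh; fifth in the bass means second inversion (figured bass 4/3).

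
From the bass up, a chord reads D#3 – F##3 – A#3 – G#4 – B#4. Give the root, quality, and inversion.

The pitch classes D#, F##, A#, G#, B# arrange in thirds as G#–B#–D#–F##–A#: a G# major ninth chord.
The lowest note is D#, the fifth of the chord, so this is second inversion.

G# major ninth, second inversion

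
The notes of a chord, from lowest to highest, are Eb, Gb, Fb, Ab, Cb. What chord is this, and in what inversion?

Fb major ninth, third inversion

The distinct note names are Eb, Gb, Fb, Ab, Cb. Stacked in thirds they read Fb–Ab–Cb–Eb–Gb, which is a major ninth chord on Fb.
Eb is the seventh of Fb major ninth; seventh in the bass means third inversion.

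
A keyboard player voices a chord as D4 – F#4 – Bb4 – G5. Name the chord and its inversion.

G minor-major seventh, second inversion

Reducing to letter names: D, F#, Bb, G. These stack in thirds as G–Bb–D–F# — a G minor-major seventh chord.
The lowest note is D, the fifth of the chord, so this is second inversion (figured bass 4/3).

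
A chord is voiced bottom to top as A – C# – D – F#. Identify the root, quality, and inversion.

D major seventh, second inversion

The distinct note names are A, C#, D, F#. Stacked in thirds they read D–F#–A–C#, which is a major seventh chord on D.
The lowest note is A, the fifth of the chord, so this is second inversion (figured bass 4/3).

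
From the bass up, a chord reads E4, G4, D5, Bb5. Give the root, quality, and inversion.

The pitch classes E, G, D, Bb arrange in thirds as E–G–Bb–D: an E half-diminished seventh chord.
With the root (E) in the bass, the chord is in root position (figured bass 7).

E half-diminished seventh, root position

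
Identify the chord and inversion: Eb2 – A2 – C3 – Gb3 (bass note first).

Reducing to letter names: Eb, A, C, Gb. These stack in thirds as A–C–Eb–Gb — an A diminished seventh chord.
With the fifth (Eb) in the bass, the chord is in second inversion (figured bass 4/3).

A diminished seventh, second inversion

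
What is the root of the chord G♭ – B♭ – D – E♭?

Eb

The distinct letter names are Gb, Bb, D, Eb. Arranged as a stack of thirds they read Eb–Gb–Bb–D, so Eb is the root (an Eb minor-major seventh chord).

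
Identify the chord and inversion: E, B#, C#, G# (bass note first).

C# minor-major seventh, first inversion

The pitch classes E, B#, C#, G# arrange in thirds as C#–E–G#–B#: a C# minor-major seventh chord.
With the third (E) in the bass, the chord is in first inversion (figured bass 6/5).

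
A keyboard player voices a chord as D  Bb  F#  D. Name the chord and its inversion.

Bb augmented, first inversion

The distinct note names are D, Bb, F#. Stacked in thirds they read Bb–D–F#, which is an augmented triad on Bb.
D is the third of Bb augmented; third in the bass means first inversion (figured bass 6).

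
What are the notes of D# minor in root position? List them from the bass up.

D#, F#, A#

The chord tones are D#–F#–A#. With the root (D#) lowest for root position: D#, F#, A#.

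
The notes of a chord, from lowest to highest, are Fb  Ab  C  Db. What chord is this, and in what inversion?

Reducing to letter names: Fb, Ab, C, Db. These stack in thirds as Db–Fb–Ab–C — a Db minor-major seventh chord.
The lowest note is Fb, the third of the chord, so this is first inversion (figured bass 6/5).

Db minor-major seventh, first inversion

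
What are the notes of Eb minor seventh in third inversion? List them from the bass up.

Eb minor seventh is Eb–Gb–Bb–Db. Third inversion puts the seventh (Db) in the bass, with the remaining tones above: Db, Eb, Gb, Bb.

Db, Eb, Gb, Bb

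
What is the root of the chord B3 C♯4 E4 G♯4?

C#

Reordering B, C#, E, G# into stacked thirds gives C#–E–G#–B; the bottom of that stack, C#, is the root.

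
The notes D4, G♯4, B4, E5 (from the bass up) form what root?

E

Reordering D, G#, B, E into stacked thirds gives E–G#–B–D; the bottom of that stack, E, is the root.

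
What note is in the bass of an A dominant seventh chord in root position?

A

The root of A dominant seventh (A–C#–E–G) is A; that is the bass in root position.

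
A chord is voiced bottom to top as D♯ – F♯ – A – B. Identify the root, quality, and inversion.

Reducing to letter names: D#, F#, A, B. These stack in thirds as B–D#–F#–A — a B dominant seventh chord.
With the third (D#) in the bass, the chord is in first inversion (figured bass 6/5).

B dominant seventh, first inversion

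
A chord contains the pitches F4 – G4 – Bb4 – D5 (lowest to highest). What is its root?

G

F, G, Bb, D are the tones of a G minor seventh chord (G–Bb–D–F), making G the root.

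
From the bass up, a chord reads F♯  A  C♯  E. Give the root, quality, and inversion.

The pitch classes F#, A, C#, E arrange in thirds as F#–A–C#–E: an F# minor seventh chord.
With the root (F#) in the bass, the chord is in root position (figured bass 7).

F# minor seventh, root position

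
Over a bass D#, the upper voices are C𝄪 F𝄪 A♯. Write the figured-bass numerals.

7

The notes D#, C##, F##, A# stack in thirds as D#–F##–A#–C## — a D# major seventh chord. The bass D# is the root, so this is root position: figured 7.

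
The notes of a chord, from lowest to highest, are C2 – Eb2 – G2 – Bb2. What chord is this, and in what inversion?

C minor seventh, root position

The pitch classes C, Eb, G, Bb arrange in thirds as C–Eb–G–Bb: a C minor seventh chord.
With the root (C) in the bass, the chord is in root position (figured bass 7).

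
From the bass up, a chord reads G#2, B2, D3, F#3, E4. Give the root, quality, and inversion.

Reducing to letter names: G#, B, D, F#, E. These stack in thirds as E–G#–B–D–F# — an E dominant ninth chord.
The lowest note is G#, the third of the chord, so this is first inversion.

E dominant ninth, first inversion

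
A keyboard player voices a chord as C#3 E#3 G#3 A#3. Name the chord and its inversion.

A# minor seventh, first inversion

The pitch classes C#, E#, G#, A# arrange in thirds as A#–C#–E#–G#: an A# minor seventh chord.
With the third (C#) in the bass, the chord is in first inversion (figured bass 6/5).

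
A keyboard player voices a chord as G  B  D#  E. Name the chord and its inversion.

E minor-major seventh, first inversion

The distinct note names are G, B, D#, E. Stacked in thirds they read E–G–B–D#, which is a minor-major seventh chord on E.
The lowest note is G, the third of the chord, so this is first inversion (figured bass 6/5).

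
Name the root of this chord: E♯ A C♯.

A

E#, A, C# are the tones of an A augmented triad (A–C#–E#), making A the root.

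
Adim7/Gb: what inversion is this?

Adim7/Gb means A diminished seventh with Gb in the bass. Gb is the seventh of A diminished seventh (A–C–Eb–Gb), so this is third inversion.

third inversion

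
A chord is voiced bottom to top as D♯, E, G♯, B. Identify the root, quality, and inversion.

The pitch classes D#, E, G#, B arrange in thirds as E–G#–B–D#: an E major seventh chord.
The lowest note is D#, the seventh of the chord, so this is third inversion (figured bass 4/2).

E major seventh, third inversion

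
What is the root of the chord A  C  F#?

The distinct letter names are A, C, F#. Arranged as a stack of thirds they read F#–A–C, so F# is the root (an F# diminished triad).

F#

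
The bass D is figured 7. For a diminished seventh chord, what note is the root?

D

The figures 7 mean the root of the chord is in the bass. If D is the root of a diminished seventh chord, the root is D (chord tones D–F–Ab–Cb).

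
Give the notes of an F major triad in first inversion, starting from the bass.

A, C, F

Spelling F major: F–A–C. In first inversion the third is bass, giving A, C, F from the bottom.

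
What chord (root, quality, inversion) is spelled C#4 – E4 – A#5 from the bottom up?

Reducing to letter names: C#, E, A#. These stack in thirds as A#–C#–E — an A# diminished triad.
The lowest note is C#, the third of the chord, so this is first inversion (figured bass 6).

A# diminished, first inversion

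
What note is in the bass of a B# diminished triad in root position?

The root of B# diminished (B#–D#–F#) is B#; that is the bass in root position.

B#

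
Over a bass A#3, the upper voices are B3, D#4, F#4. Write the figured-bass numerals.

4/2

The notes A#, B, D#, F# stack in thirds as B–D#–F#–A# — a B major seventh chord. The bass A# is the seventh, so this is third inversion: figured 4/2.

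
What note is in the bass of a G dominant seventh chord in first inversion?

B

G dominant seventh is G–B–D–F. First inversion places the third in the bass: B.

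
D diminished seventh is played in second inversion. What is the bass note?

Ab

The fifth of D diminished seventh (D–F–Ab–Cb) is Ab; that is the bass in second inversion.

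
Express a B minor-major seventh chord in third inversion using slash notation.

Bm(maj7)/A#

Third inversion of B minor-major seventh has the seventh (A#) in the bass. As a slash chord: Bm(maj7)/A#.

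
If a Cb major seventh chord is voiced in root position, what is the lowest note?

Cb

In root position the root is lowest. For Cb major seventh (Cb–Eb–Gb–Bb) that is Cb.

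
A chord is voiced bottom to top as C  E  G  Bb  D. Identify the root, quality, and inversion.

The distinct note names are C, E, G, Bb, D. Stacked in thirds they read C–E–G–Bb–D, which is a dominant ninth chord on C.
With the root (C) in the bass, the chord is in root position.

C dominant ninth, root position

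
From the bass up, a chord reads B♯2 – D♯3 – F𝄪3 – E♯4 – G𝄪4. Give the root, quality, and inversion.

Reducing to letter names: B#, D#, F##, E#, G##. These stack in thirds as E#–G##–B#–D#–F## — an E# dominant ninth chord.
B# is the fifth of E# dominant ninth; fifth in the bass means second inversion.

E# dominant ninth, second inversion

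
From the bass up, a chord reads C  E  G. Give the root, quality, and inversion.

C major, root position

Reducing to letter names: C, E, G. These stack in thirds as C–E–G — a C major triad.
With the root (C) in the bass, the chord is in root position (figured bass 5/3).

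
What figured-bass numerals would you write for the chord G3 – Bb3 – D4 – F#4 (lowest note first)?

The notes G, Bb, D, F# stack in thirds as G–Bb–D–F# — a G minor-major seventh chord. The bass G is the root, so this is root position: figured 7.

7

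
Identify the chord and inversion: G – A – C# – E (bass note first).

The pitch classes G, A, C#, E arrange in thirds as A–C#–E–G: an A dominant seventh chord.
The lowest note is G, the seventh of the chord, so this is third inversion (figured bass 4/2).

A dominant seventh, third inversion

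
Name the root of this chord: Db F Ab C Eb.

Db

The distinct letter names are Db, F, Ab, C, Eb. Arranged as a stack of thirds they read Db–F–Ab–C–Eb, so Db is the root (a Db major ninth chord).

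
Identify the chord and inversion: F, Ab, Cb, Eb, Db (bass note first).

Db dominant ninth, first inversion

The pitch classes F, Ab, Cb, Eb, Db arrange in thirds as Db–F–Ab–Cb–Eb: a Db dominant ninth chord.
The lowest note is F, the third of the chord, so this is first inversion.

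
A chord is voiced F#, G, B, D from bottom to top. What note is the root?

The distinct letter names are F#, G, B, D. Arranged as a stack of thirds they read G–B–D–F#, so G is the root (a G major seventh chord).

G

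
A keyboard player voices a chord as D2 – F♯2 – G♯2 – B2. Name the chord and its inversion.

G# half-diminished seventh, second inversion

The pitch classes D, F#, G#, B arrange in thirds as G#–B–D–F#: a G# half-diminished seventh chord.
With the fifth (D) in the bass, the chord is in second inversion (figured bass 4/3).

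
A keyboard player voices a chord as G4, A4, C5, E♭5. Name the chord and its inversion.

A half-diminished seventh, third inversion

Reducing to letter names: G, A, C, Eb. These stack in thirds as A–C–Eb–G — an A half-diminished seventh chord.
G is the seventh of A half-diminished seventh; seventh in the bass means third inversion (figured bass 4/2).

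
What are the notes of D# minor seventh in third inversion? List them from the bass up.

C#, D#, F#, A#

D# minor seventh is D#–F#–A#–C#. Third inversion puts the seventh (C#) in the bass, with the remaining tones above: C#, D#, F#, A#.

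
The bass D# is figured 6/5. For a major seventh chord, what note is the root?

The figures 6/5 mean the third of the chord is in the bass. If D# is the third of a major seventh chord, the root is B (chord tones B–D#–F#–A#).

B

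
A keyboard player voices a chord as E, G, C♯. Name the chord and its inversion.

Reducing to letter names: E, G, C#. These stack in thirds as C#–E–G — a C# diminished triad.
The lowest note is E, the third of the chord, so this is first inversion (figured bass 6).

C# diminished, first inversion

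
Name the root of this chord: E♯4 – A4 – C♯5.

E#, A, C# are the tones of an A augmented triad (A–C#–E#), making A the root.

A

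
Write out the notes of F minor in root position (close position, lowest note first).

F, Ab, C

Spelling F minor: F–Ab–C. In root position the root is bass, giving F, Ab, C from the bottom.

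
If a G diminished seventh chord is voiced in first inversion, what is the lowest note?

The third of G diminished seventh (G–Bb–Db–Fb) is Bb; that is the bass in first inversion.

Bb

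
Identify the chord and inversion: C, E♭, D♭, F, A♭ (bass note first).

The pitch classes C, Eb, Db, F, Ab arrange in thirds as Db–F–Ab–C–Eb: a Db major ninth chord.
C is the seventh of Db major ninth; seventh in the bass means third inversion.

Db major ninth, third inversion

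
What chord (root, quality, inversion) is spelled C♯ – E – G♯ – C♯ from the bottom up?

C# minor, root position

The distinct note names are C#, E, G#. Stacked in thirds they read C#–E–G#, which is a minor triad on C#.
The lowest note is C#, the root of the chord, so this is root position (figured bass 5/3).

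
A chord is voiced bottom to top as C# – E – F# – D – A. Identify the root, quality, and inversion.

The distinct note names are C#, E, F#, D, A. Stacked in thirds they read D–F#–A–C#–E, which is a major ninth chord on D.
C# is the seventh of D major ninth; seventh in the bass means third inversion.

D major ninth, third inversion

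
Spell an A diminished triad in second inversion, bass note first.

Spelling A diminished: A–C–Eb. In second inversion the fifth is bass, giving Eb, A, C from the bottom.

Eb, A, C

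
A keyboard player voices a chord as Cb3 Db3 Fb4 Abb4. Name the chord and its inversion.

Db half-diminished seventh, third inversion

Reducing to letter names: Cb, Db, Fb, Abb. These stack in thirds as Db–Fb–Abb–Cb — a Db half-diminished seventh chord.
With the seventh (Cb) in the bass, the chord is in third inversion (figured bass 4/2).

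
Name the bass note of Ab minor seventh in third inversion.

Ab minor seventh is Ab–Cb–Eb–Gb. Third inversion places the seventh in the bass: Gb.

Gb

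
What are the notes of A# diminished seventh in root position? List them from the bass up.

A#, C#, E, G

Spelling A# diminished seventh: A#–C#–E–G. In root position the root is bass, giving A#, C#, E, G from the bottom.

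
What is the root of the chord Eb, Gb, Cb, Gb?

Cb

Eb, Gb, Cb are the tones of a Cb major triad (Cb–Eb–Gb), making Cb the root.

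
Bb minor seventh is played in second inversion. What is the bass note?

The fifth of Bb minor seventh (Bb–Db–F–Ab) is F; that is the bass in second inversion.

F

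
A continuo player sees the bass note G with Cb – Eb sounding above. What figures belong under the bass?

6/4

The notes G, Cb, Eb stack in thirds as Cb–Eb–G — a Cb augmented triad. The bass G is the fifth, so this is second inversion: figured 6/4.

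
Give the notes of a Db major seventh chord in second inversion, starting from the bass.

Ab, C, Db, F

Db major seventh is Db–F–Ab–C. Second inversion puts the fifth (Ab) in the bass, with the remaining tones above: Ab, C, Db, F.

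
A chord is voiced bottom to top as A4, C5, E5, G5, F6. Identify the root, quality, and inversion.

The pitch classes A, C, E, G, F arrange in thirds as F–A–C–E–G: an F major ninth chord.
A is the third of F major ninth; third in the bass means first inversion.

F major ninth, first inversion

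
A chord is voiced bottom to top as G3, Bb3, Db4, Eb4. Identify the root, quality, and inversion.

The distinct note names are G, Bb, Db, Eb. Stacked in thirds they read Eb–G–Bb–Db, which is a dominant seventh chord on Eb.
The lowest note is G, the third of the chord, so this is first inversion (figured bass 6/5).

Eb dominant seventh, first inversion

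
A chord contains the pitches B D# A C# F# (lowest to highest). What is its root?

B

B, D#, A, C#, F# are the tones of a B dominant ninth chord (B–D#–F#–A–C#), making B the root.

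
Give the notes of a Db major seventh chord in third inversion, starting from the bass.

C, Db, F, Ab

Db major seventh is Db–F–Ab–C. Third inversion puts the seventh (C) in the bass, with the remaining tones above: C, Db, F, Ab.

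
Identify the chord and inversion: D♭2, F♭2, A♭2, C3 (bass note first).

Reducing to letter names: Db, Fb, Ab, C. These stack in thirds as Db–Fb–Ab–C — a Db minor-major seventh chord.
Db is the root of Db minor-major seventh; root in the bass means root position (figured bass 7).

Db minor-major seventh, root position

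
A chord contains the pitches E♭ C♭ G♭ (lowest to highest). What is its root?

The distinct letter names are Eb, Cb, Gb. Arranged as a stack of thirds they read Cb–Eb–Gb, so Cb is the root (a Cb major triad).

Cb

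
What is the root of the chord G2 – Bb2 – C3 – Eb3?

G, Bb, C, Eb are the tones of a C minor seventh chord (C–Eb–G–Bb), making C the root.

C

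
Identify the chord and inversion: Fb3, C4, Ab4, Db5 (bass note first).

Db minor-major seventh, first inversion

Reducing to letter names: Fb, C, Ab, Db. These stack in thirds as Db–Fb–Ab–C — a Db minor-major seventh chord.
With the third (Fb) in the bass, the chord is in first inversion (figured bass 6/5).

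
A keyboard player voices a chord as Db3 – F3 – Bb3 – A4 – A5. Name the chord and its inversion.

Reducing to letter names: Db, F, Bb, A. These stack in thirds as Bb–Db–F–A — a Bb minor-major seventh chord.
With the third (Db) in the bass, the chord is in first inversion (figured bass 6/5).

Bb minor-major seventh, first inversion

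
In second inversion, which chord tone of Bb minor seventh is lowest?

Bb minor seventh is Bb–Db–F–Ab. Second inversion places the fifth in the bass: F.

F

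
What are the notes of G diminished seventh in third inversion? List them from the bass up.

Fb, G, Bb, Db

G diminished seventh is G–Bb–Db–Fb. Third inversion puts the seventh (Fb) in the bass, with the remaining tones above: Fb, G, Bb, Db.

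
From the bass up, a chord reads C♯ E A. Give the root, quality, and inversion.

A major, first inversion

The distinct note names are C#, E, A. Stacked in thirds they read A–C#–E, which is a major triad on A.
C# is the third of A major; third in the bass means first inversion (figured bass 6).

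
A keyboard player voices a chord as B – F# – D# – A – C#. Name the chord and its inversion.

B dominant ninth, root position

Reducing to letter names: B, F#, D#, A, C#. These stack in thirds as B–D#–F#–A–C# — a B dominant ninth chord.
B is the root of B dominant ninth; root in the bass means root position.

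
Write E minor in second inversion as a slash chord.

Em/B

Second inversion of E minor has the fifth (B) in the bass. As a slash chord: Em/B.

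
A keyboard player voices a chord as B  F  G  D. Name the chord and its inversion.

The distinct note names are B, F, G, D. Stacked in thirds they read G–B–D–F, which is a dominant seventh chord on G.
The lowest note is B, the third of the chord, so this is first inversion (figured bass 6/5).

G dominant seventh, first inversion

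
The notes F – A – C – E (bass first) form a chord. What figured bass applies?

7

The notes F, A, C, E stack in thirds as F–A–C–E — an F major seventh chord. The bass F is the root, so this is root position: figured 7.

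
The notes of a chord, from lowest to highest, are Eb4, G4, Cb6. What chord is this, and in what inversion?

Cb augmented, first inversion

The pitch classes Eb, G, Cb arrange in thirds as Cb–Eb–G: a Cb augmented triad.
With the third (Eb) in the bass, the chord is in first inversion (figured bass 6).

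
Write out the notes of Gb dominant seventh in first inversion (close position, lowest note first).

Bb, Db, Fb, Gb

The chord tones are Gb–Bb–Db–Fb. With the third (Bb) lowest for first inversion: Bb, Db, Fb, Gb.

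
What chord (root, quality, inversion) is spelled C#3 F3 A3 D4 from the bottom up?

The pitch classes C#, F, A, D arrange in thirds as D–F–A–C#: a D minor-major seventh chord.
C# is the seventh of D minor-major seventh; seventh in the bass means third inversion (figured bass 4/2).

D minor-major seventh, third inversion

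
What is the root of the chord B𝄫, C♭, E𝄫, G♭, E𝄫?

Cb

The distinct letter names are Bbb, Cb, Ebb, Gb. Arranged as a stack of thirds they read Cb–Ebb–Gb–Bbb, so Cb is the root (a Cb minor seventh chord).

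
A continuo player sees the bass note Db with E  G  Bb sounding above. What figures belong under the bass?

The notes Db, E, G, Bb stack in thirds as E–G–Bb–Db — an E diminished seventh chord. The bass Db is the seventh, so this is third inversion: figured 4/2.

4/2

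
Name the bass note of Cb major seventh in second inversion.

Gb

Cb major seventh is Cb–Eb–Gb–Bb. Second inversion places the fifth in the bass: Gb.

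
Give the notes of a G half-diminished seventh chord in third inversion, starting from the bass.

G half-diminished seventh is G–Bb–Db–F. Third inversion puts the seventh (F) in the bass, with the remaining tones above: F, G, Bb, Db.

F, G, Bb, Db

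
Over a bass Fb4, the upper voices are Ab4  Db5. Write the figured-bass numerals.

6

The notes Fb, Ab, Db stack in thirds as Db–Fb–Ab — a Db minor triad. The bass Fb is the third, so this is first inversion: figured 6.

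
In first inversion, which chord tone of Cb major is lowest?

Eb

Cb major is Cb–Eb–Gb. First inversion places the third in the bass: Eb.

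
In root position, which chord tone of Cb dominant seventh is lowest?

The root of Cb dominant seventh (Cb–Eb–Gb–Bbb) is Cb; that is the bass in root position.

Cb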